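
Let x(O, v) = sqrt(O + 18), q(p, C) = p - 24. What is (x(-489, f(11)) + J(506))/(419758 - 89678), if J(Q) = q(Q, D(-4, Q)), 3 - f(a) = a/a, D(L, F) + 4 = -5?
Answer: 241/165040 + I*sqrt(471)/330080 ≈ 0.0014603 + 6.5749e-5*I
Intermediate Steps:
D(L, F) = -9 (D(L, F) = -4 - 5 = -9)
f(a) = 2 (f(a) = 3 - a/a = 3 - 1*1 = 3 - 1 = 2)
q(p, C) = -24 + p
J(Q) = -24 + Q
x(O, v) = sqrt(18 + O)
(x(-489, f(11)) + J(506))/(419758 - 89678) = (sqrt(18 - 489) + (-24 + 506))/(419758 - 89678) = (sqrt(-471) + 482)/330080 = (I*sqrt(471) + 482)*(1/330080) = (482 + I*sqrt(471))*(1/330080) = 241/165040 + I*sqrt(471)/330080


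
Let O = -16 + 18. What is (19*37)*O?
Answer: 1406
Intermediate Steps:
O = 2
(19*37)*O = (19*37)*2 = 703*2 = 1406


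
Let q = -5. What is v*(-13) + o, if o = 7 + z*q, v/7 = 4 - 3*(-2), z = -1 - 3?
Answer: -883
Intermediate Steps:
z = -4
v = 70 (v = 7*(4 - 3*(-2)) = 7*(4 + 6) = 7*10 = 70)
o = 27 (o = 7 - 4*(-5) = 7 + 20 = 27)
v*(-13) + o = 70*(-13) + 27 = -910 + 27 = -883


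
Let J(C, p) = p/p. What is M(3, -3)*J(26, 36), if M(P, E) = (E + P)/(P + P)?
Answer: 0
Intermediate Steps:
M(P, E) = (E + P)/(2*P) (M(P, E) = (E + P)/((2*P)) = (E + P)*(1/(2*P)) = (E + P)/(2*P))
J(C, p) = 1
M(3, -3)*J(26, 36) = ((½)*(-3 + 3)/3)*1 = ((½)*(⅓)*0)*1 = 0*1 = 0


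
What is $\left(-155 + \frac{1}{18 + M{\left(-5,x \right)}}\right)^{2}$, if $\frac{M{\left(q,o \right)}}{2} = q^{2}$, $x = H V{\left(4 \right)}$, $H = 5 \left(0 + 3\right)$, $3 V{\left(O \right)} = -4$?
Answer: $\frac{111070521}{4624} \approx 24020.0$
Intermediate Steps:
$V{\left(O \right)} = - \frac{4}{3}$ ($V{\left(O \right)} = \frac{1}{3} \left(-4\right) = - \frac{4}{3}$)
$H = 15$ ($H = 5 \cdot 3 = 15$)
$x = -20$ ($x = 15 \left(- \frac{4}{3}\right) = -20$)
$M{\left(q,o \right)} = 2 q^{2}$
$\left(-155 + \frac{1}{18 + M{\left(-5,x \right)}}\right)^{2} = \left(-155 + \frac{1}{18 + 2 \left(-5\right)^{2}}\right)^{2} = \left(-155 + \frac{1}{18 + 2 \cdot 25}\right)^{2} = \left(-155 + \frac{1}{18 + 50}\right)^{2} = \left(-155 + \frac{1}{68}\right)^{2} = \left(- \frac{10539}{68}\right)^{2} = \frac{111070521}{4624}$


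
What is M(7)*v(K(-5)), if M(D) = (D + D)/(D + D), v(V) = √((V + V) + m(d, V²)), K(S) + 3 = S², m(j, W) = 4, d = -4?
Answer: 4*√3 ≈ 6.9282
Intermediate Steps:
K(S) = -3 + S²
v(V) = √(4 + 2*V) (v(V) = √((V + V) + 4) = √(2*V + 4) = √(4 + 2*V))
M(D) = 1 (M(D) = (2*D)/((2*D)) = (2*D)*(1/(2*D)) = 1)
M(7)*v(K(-5)) = 1*√(4 + 2*(-3 + (-5)²)) = 1*√(4 + 2*(-3 + 25)) = 1*√(4 + 2*22) = 1*√(4 + 44) = 1*√48 = 1*(4*√3) = 4*√3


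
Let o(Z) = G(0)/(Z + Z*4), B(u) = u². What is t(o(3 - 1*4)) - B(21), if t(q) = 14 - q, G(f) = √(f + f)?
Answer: -427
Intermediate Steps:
G(f) = √2*√f (G(f) = √(2*f) = √2*√f)
o(Z) = 0 (o(Z) = (√2*√0)/(Z + Z*4) = (√2*0)/(Z + 4*Z) = 0/((5*Z)) = 0*(1/(5*Z)) = 0)
t(o(3 - 1*4)) - B(21) = (14 - 1*0) - 1*21² = (14 + 0) - 1*441 = 14 - 441 = -427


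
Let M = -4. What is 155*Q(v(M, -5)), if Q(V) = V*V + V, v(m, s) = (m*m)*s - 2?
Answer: 1029510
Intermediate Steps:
v(m, s) = -2 + s*m² (v(m, s) = m²*s - 2 = s*m² - 2 = -2 + s*m²)
Q(V) = V + V² (Q(V) = V² + V = V + V²)
155*Q(v(M, -5)) = 155*((-2 - 5*(-4)²)*(1 + (-2 - 5*(-4)²))) = 155*((-2 - 5*16)*(1 + (-2 - 5*16))) = 155*((-2 - 80)*(1 + (-2 - 80))) = 155*(-82*(1 - 82)) = 155*(-82*(-81)) = 155*6642 = 1029510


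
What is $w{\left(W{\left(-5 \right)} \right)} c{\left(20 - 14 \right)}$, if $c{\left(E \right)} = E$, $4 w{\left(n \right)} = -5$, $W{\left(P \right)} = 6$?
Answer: $- \frac{15}{2} \approx -7.5$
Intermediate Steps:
$w{\left(n \right)} = - \frac{5}{4}$ ($w{\left(n \right)} = \frac{1}{4} \left(-5\right) = - \frac{5}{4}$)
$w{\left(W{\left(-5 \right)} \right)} c{\left(20 - 14 \right)} = - \frac{5 \left(20 - 14\right)}{4} = \left(- \frac{5}{4}\right) 6 = - \frac{15}{2}$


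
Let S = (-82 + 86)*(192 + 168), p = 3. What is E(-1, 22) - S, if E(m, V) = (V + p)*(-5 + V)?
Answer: -1015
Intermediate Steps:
S = 1440 (S = 4*360 = 1440)
E(m, V) = (-5 + V)*(3 + V) (E(m, V) = (V + 3)*(-5 + V) = (3 + V)*(-5 + V) = (-5 + V)*(3 + V))
E(-1, 22) - S = (-15 + 22² - 2*22) - 1*1440 = (-15 + 484 - 44) - 1440 = 425 - 1440 = -1015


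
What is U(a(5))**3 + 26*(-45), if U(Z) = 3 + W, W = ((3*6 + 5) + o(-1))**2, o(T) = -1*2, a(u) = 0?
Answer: 87527214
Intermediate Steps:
o(T) = -2
W = 441 (W = ((3*6 + 5) - 2)**2 = ((18 + 5) - 2)**2 = (23 - 2)**2 = 21**2 = 441)
U(Z) = 444 (U(Z) = 3 + 441 = 444)
U(a(5))**3 + 26*(-45) = 444**3 + 26*(-45) = 87528384 - 1170 = 87527214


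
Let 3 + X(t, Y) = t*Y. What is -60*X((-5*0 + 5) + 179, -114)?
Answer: 1258740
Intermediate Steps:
X(t, Y) = -3 + Y*t (X(t, Y) = -3 + t*Y = -3 + Y*t)
-60*X((-5*0 + 5) + 179, -114) = -60*(-3 - 114*((-5*0 + 5) + 179)) = -60*(-3 - 114*((0 + 5) + 179)) = -60*(-3 - 114*(5 + 179)) = -60*(-3 - 114*184) = -60*(-3 - 20976) = -60*(-20979) = 1258740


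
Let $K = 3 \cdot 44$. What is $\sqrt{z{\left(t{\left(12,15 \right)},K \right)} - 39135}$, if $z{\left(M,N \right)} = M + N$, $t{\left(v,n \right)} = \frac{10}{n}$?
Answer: $\frac{11 i \sqrt{2901}}{3} \approx 197.49 i$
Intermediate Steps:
$K = 132$
$\sqrt{z{\left(t{\left(12,15 \right)},K \right)} - 39135} = \sqrt{\left(\frac{10}{15} + 132\right) - 39135} = \sqrt{\left(10 \cdot \frac{1}{15} + 132\right) - 39135} = \sqrt{\left(\frac{2}{3} + 132\right) - 39135} = \sqrt{\frac{398}{3} - 39135} = \sqrt{- \frac{117007}{3}} = \frac{11 i \sqrt{2901}}{3}$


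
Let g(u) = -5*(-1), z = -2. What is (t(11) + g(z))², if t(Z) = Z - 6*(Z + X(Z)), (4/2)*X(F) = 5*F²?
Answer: 3478225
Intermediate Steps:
X(F) = 5*F²/2 (X(F) = (5*F²)/2 = 5*F²/2)
t(Z) = -15*Z² - 5*Z (t(Z) = Z - 6*(Z + 5*Z²/2) = Z + (-15*Z² - 6*Z) = -15*Z² - 5*Z)
g(u) = 5
(t(11) + g(z))² = (5*11*(-1 - 3*11) + 5)² = (5*11*(-1 - 33) + 5)² = (5*11*(-34) + 5)² = (-1870 + 5)² = (-1865)² = 3478225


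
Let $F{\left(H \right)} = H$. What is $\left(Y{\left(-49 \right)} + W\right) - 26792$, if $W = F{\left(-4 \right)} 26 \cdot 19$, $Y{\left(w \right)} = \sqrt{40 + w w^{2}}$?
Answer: $-28768 + i \sqrt{117609} \approx -28768.0 + 342.94 i$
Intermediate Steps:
$Y{\left(w \right)} = \sqrt{40 + w^{3}}$
$W = -1976$ ($W = \left(-4\right) 26 \cdot 19 = \left(-104\right) 19 = -1976$)
$\left(Y{\left(-49 \right)} + W\right) - 26792 = \left(\sqrt{40 + \left(-49\right)^{3}} - 1976\right) - 26792 = \left(\sqrt{40 - 117649} - 1976\right) - 26792 = \left(\sqrt{-117609} - 1976\right) - 26792 = \left(i \sqrt{117609} - 1976\right) - 26792 = \left(-1976 + i \sqrt{117609}\right) - 26792 = -28768 + i \sqrt{117609}$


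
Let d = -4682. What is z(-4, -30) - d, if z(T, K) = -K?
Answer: 4712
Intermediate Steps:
z(-4, -30) - d = -1*(-30) - 1*(-4682) = 30 + 4682 = 4712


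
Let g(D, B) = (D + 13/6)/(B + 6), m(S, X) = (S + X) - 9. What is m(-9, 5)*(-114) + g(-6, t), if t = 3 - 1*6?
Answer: 26653/18 ≈ 1480.7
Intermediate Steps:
m(S, X) = -9 + S + X
t = -3 (t = 3 - 6 = -3)
g(D, B) = (13/6 + D)/(6 + B) (g(D, B) = (D + 13*(1/6))/(6 + B) = (D + 13/6)/(6 + B) = (13/6 + D)/(6 + B))
m(-9, 5)*(-114) + g(-6, t) = (-9 - 9 + 5)*(-114) + (13/6 - 6)/(6 - 3) = -13*(-114) - 23/6/3 = 1482 + (1/3)*(-23/6) = 1482 - 23/18 = 26653/18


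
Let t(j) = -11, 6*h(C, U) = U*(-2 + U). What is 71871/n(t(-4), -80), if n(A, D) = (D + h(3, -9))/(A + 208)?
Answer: -28317174/127 ≈ -2.2297e+5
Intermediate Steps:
h(C, U) = U*(-2 + U)/6 (h(C, U) = (U*(-2 + U))/6 = U*(-2 + U)/6)
n(A, D) = (33/2 + D)/(208 + A) (n(A, D) = (D + (⅙)*(-9)*(-2 - 9))/(A + 208) = (D + (⅙)*(-9)*(-11))/(208 + A) = (D + 33/2)/(208 + A) = (33/2 + D)/(208 + A))
71871/n(t(-4), -80) = 71871/(((33/2 - 80)/(208 - 11))) = 71871/((-127/2/197)) = 71871/(((1/197)*(-127/2))) = 71871/(-127/394) = 71871*(-394/127) = -28317174/127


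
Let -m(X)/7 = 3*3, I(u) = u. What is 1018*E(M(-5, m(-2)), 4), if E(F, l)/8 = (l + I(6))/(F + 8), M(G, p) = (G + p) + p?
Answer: -81440/123 ≈ -662.11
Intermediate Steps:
m(X) = -63 (m(X) = -21*3 = -7*9 = -63)
M(G, p) = G + 2*p
E(F, l) = 8*(6 + l)/(8 + F) (E(F, l) = 8*((l + 6)/(F + 8)) = 8*((6 + l)/(8 + F)) = 8*(6 + l)/(8 + F))
1018*E(M(-5, m(-2)), 4) = 1018*(8*(6 + 4)/(8 + (-5 + 2*(-63)))) = 1018*(8*10/(8 + (-5 - 126))) = 1018*(8*10/(8 - 131)) = 1018*(8*10/(-123)) = 1018*(8*(-1/123)*10) = 1018*(-80/123) = -81440/123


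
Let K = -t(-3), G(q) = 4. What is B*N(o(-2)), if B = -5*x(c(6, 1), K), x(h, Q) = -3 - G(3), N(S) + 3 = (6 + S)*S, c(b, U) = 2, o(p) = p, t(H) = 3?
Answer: -385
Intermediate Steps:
N(S) = -3 + S*(6 + S) (N(S) = -3 + (6 + S)*S = -3 + S*(6 + S))
K = -3 (K = -1*3 = -3)
x(h, Q) = -7 (x(h, Q) = -3 - 1*4 = -3 - 4 = -7)
B = 35 (B = -5*(-7) = 35)
B*N(o(-2)) = 35*(-3 + (-2)² + 6*(-2)) = 35*(-3 + 4 - 12) = 35*(-11) = -385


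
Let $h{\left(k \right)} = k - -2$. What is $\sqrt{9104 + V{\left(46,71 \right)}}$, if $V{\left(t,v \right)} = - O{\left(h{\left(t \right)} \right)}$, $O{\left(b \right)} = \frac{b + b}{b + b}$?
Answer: $\sqrt{9103} \approx 95.41$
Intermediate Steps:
$h{\left(k \right)} = 2 + k$ ($h{\left(k \right)} = k + 2 = 2 + k$)
$O{\left(b \right)} = 1$ ($O{\left(b \right)} = \frac{2 b}{2 b} = 2 b \frac{1}{2 b} = 1$)
$V{\left(t,v \right)} = -1$ ($V{\left(t,v \right)} = \left(-1\right) 1 = -1$)
$\sqrt{9104 + V{\left(46,71 \right)}} = \sqrt{9104 - 1} = \sqrt{9103}$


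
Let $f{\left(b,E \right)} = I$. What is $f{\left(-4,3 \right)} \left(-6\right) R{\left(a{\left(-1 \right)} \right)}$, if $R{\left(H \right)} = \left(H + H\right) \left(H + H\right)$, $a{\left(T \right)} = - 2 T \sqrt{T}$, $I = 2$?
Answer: $192$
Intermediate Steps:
$f{\left(b,E \right)} = 2$
$a{\left(T \right)} = - 2 T^{\frac{3}{2}}$
$R{\left(H \right)} = 4 H^{2}$ ($R{\left(H \right)} = 2 H 2 H = 4 H^{2}$)
$f{\left(-4,3 \right)} \left(-6\right) R{\left(a{\left(-1 \right)} \right)} = 2 \left(-6\right) 4 \left(- 2 \left(-1\right)^{\frac{3}{2}}\right)^{2} = - 12 \cdot 4 \left(- 2 \left(- i\right)\right)^{2} = - 12 \cdot 4 \left(2 i\right)^{2} = - 12 \cdot 4 \left(-4\right) = \left(-12\right) \left(-16\right) = 192$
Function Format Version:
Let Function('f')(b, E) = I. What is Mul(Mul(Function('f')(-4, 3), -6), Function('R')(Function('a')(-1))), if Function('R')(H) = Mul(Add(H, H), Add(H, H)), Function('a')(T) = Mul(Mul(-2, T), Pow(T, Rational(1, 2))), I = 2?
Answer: 192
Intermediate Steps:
Function('f')(b, E) = 2
Function('a')(T) = Mul(-2, Pow(T, Rational(3, 2)))
Function('R')(H) = Mul(4, Pow(H, 2)) (Function('R')(H) = Mul(Mul(2, H), Mul(2, H)) = Mul(4, Pow(H, 2)))
Mul(Mul(Function('f')(-4, 3), -6), Function('R')(Function('a')(-1))) = Mul(Mul(2, -6), Mul(4, Pow(Mul(-2, Pow(-1, Rational(3, 2))), 2))) = Mul(-12, Mul(4, Pow(Mul(-2, Mul(-1, I)), 2))) = Mul(-12, Mul(4, Pow(Mul(2, I), 2))) = Mul(-12, Mul(4, -4)) = Mul(-12, -16) = 192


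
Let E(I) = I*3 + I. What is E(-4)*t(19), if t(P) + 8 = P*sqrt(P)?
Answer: 128 - 304*sqrt(19) ≈ -1197.1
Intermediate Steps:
t(P) = -8 + P**(3/2) (t(P) = -8 + P*sqrt(P) = -8 + P**(3/2))
E(I) = 4*I (E(I) = 3*I + I = 4*I)
E(-4)*t(19) = (4*(-4))*(-8 + 19**(3/2)) = -16*(-8 + 19*sqrt(19)) = 128 - 304*sqrt(19)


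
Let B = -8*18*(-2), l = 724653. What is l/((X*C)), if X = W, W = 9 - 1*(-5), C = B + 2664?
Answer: 80517/4592 ≈ 17.534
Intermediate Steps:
B = 288 (B = -144*(-2) = 288)
C = 2952 (C = 288 + 2664 = 2952)
W = 14 (W = 9 + 5 = 14)
X = 14
l/((X*C)) = 724653/((14*2952)) = 724653/41328 = 724653*(1/41328) = 80517/4592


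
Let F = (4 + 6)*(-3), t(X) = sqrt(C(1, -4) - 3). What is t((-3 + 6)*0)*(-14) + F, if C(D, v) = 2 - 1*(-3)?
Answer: -30 - 14*sqrt(2) ≈ -49.799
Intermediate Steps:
C(D, v) = 5 (C(D, v) = 2 + 3 = 5)
t(X) = sqrt(2) (t(X) = sqrt(5 - 3) = sqrt(2))
F = -30 (F = 10*(-3) = -30)
t((-3 + 6)*0)*(-14) + F = sqrt(2)*(-14) - 30 = -14*sqrt(2) - 30 = -30 - 14*sqrt(2)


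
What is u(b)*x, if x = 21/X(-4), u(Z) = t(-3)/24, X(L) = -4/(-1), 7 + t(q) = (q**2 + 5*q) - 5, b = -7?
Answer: -63/16 ≈ -3.9375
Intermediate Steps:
t(q) = -12 + q**2 + 5*q (t(q) = -7 + ((q**2 + 5*q) - 5) = -7 + (-5 + q**2 + 5*q) = -12 + q**2 + 5*q)
X(L) = 4 (X(L) = -4*(-1) = 4)
u(Z) = -3/4 (u(Z) = (-12 + (-3)**2 + 5*(-3))/24 = (-12 + 9 - 15)*(1/24) = -18*1/24 = -3/4)
x = 21/4 ≈ 5.2500
u(b)*x = -3/4*21/4 = -63/16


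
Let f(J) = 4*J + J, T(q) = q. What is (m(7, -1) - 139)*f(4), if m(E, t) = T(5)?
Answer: -2680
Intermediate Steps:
m(E, t) = 5
f(J) = 5*J
(m(7, -1) - 139)*f(4) = (5 - 139)*(5*4) = -134*20 = -2680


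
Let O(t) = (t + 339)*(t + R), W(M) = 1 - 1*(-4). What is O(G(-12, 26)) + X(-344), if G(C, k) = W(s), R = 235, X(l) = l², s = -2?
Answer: 200896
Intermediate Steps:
W(M) = 5 (W(M) = 1 + 4 = 5)
G(C, k) = 5
O(t) = (235 + t)*(339 + t) (O(t) = (t + 339)*(t + 235) = (339 + t)*(235 + t) = (235 + t)*(339 + t))
O(G(-12, 26)) + X(-344) = (79665 + 5² + 574*5) + (-344)² = (79665 + 25 + 2870) + 118336 = 82560 + 118336 = 200896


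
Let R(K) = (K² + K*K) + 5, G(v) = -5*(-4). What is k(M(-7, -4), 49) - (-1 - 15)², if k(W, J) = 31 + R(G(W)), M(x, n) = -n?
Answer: 580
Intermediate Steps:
G(v) = 20
R(K) = 5 + 2*K² (R(K) = (K² + K²) + 5 = 2*K² + 5 = 5 + 2*K²)
k(W, J) = 836 (k(W, J) = 31 + (5 + 2*20²) = 31 + (5 + 2*400) = 31 + (5 + 800) = 31 + 805 = 836)
k(M(-7, -4), 49) - (-1 - 15)² = 836 - (-1 - 15)² = 836 - 1*(-16)² = 836 - 1*256 = 836 - 256 = 580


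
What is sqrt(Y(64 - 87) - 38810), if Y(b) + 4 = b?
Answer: I*sqrt(38837) ≈ 197.07*I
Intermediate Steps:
Y(b) = -4 + b
sqrt(Y(64 - 87) - 38810) = sqrt((-4 + (64 - 87)) - 38810) = sqrt((-4 - 23) - 38810) = sqrt(-27 - 38810) = sqrt(-38837) = I*sqrt(38837)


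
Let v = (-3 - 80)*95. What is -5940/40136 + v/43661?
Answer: -143954675/438094474 ≈ -0.32859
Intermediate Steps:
v = -7885 (v = -83*95 = -7885)
-5940/40136 + v/43661 = -5940/40136 - 7885/43661 = -5940*1/40136 - 7885*1/43661 = -1485/10034 - 7885/43661 = -143954675/438094474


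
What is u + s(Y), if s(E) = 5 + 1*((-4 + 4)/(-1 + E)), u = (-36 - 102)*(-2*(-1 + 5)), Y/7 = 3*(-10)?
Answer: 1109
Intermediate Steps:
Y = -210 (Y = 7*(3*(-10)) = 7*(-30) = -210)
u = 1104 (u = -(-276)*4 = -138*(-8) = 1104)
s(E) = 5 (s(E) = 5 + 1*(0/(-1 + E)) = 5 + 1*0 = 5 + 0 = 5)
u + s(Y) = 1104 + 5 = 1109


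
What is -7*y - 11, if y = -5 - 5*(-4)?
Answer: -116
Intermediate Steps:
y = 15 (y = -5 + 20 = 15)
-7*y - 11 = -7*15 - 11 = -105 - 11 = -116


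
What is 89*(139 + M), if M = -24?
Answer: 10235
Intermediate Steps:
89*(139 + M) = 89*(139 - 24) = 89*115 = 10235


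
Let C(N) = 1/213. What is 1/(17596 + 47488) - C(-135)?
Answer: -64871/13862892 ≈ -0.0046795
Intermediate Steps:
C(N) = 1/213
1/(17596 + 47488) - C(-135) = 1/(17596 + 47488) - 1*1/213 = 1/65084 - 1/213 = -64871/13862892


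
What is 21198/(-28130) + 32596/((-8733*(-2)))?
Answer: 136670303/122829645 ≈ 1.1127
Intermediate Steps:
21198/(-28130) + 32596/((-8733*(-2))) = 21198*(-1/28130) + 32596/17466 = -10599/14065 + 32596*(1/17466) = -10599/14065 + 16298/8733 = 136670303/122829645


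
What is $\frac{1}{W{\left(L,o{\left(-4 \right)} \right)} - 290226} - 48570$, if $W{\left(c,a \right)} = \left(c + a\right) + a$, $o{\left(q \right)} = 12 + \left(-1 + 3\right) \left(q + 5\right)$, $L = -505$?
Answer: $- \frac{14119444711}{290703} \approx -48570.0$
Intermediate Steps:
$o{\left(q \right)} = 22 + 2 q$ ($o{\left(q \right)} = 12 + 2 \left(5 + q\right) = 12 + \left(10 + 2 q\right) = 22 + 2 q$)
$W{\left(c,a \right)} = c + 2 a$ ($W{\left(c,a \right)} = \left(a + c\right) + a = c + 2 a$)
$\frac{1}{W{\left(L,o{\left(-4 \right)} \right)} - 290226} - 48570 = \frac{1}{\left(-505 + 2 \left(22 + 2 \left(-4\right)\right)\right) - 290226} - 48570 = \frac{1}{\left(-505 + 2 \left(22 - 8\right)\right) - 290226} - 48570 = \frac{1}{\left(-505 + 2 \cdot 14\right) - 290226} - 48570 = \frac{1}{\left(-505 + 28\right) - 290226} - 48570 = \frac{1}{-477 - 290226} - 48570 = \frac{1}{-290703} - 48570 = - \frac{1}{290703} - 48570 = - \frac{14119444711}{290703}$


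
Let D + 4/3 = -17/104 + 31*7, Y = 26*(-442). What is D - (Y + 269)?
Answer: 3568813/312 ≈ 11439.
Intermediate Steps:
Y = -11492
D = 67237/312 (D = -4/3 + (-17/104 + 31*7) = -4/3 + (-17*1/104 + 217) = -4/3 + (-17/104 + 217) = -4/3 + 22551/104 = 67237/312 ≈ 215.50)
D - (Y + 269) = 67237/312 - (-11492 + 269) = 67237/312 - 1*(-11223) = 67237/312 + 11223 = 3568813/312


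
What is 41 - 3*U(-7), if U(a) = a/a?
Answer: 38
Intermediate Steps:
U(a) = 1
41 - 3*U(-7) = 41 - 3*1 = 41 - 3 = 38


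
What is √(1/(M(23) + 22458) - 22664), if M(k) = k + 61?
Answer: 11*I*√329335266/1326 ≈ 150.55*I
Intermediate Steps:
M(k) = 61 + k
√(1/(M(23) + 22458) - 22664) = √(1/((61 + 23) + 22458) - 22664) = √(1/(84 + 22458) - 22664) = √(1/22542 - 22664) = √(-510891887/22542) = 11*I*√329335266/1326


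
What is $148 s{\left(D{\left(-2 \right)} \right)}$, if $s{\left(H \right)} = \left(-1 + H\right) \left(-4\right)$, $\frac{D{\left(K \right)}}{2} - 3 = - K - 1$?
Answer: $-4144$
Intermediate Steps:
$D{\left(K \right)} = 4 - 2 K$ ($D{\left(K \right)} = 6 + 2 \left(- K - 1\right) = 6 + 2 \left(-1 - K\right) = 6 - \left(2 + 2 K\right) = 4 - 2 K$)
$s{\left(H \right)} = 4 - 4 H$
$148 s{\left(D{\left(-2 \right)} \right)} = 148 \left(4 - 4 \left(4 - -4\right)\right) = 148 \left(4 - 4 \left(4 + 4\right)\right) = 148 \left(4 - 32\right) = 148 \left(-28\right) = -4144$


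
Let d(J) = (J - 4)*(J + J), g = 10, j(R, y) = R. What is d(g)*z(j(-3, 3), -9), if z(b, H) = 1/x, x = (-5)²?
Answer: 24/5 ≈ 4.8000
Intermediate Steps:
x = 25
z(b, H) = 1/25
d(J) = 2*J*(-4 + J) (d(J) = (-4 + J)*(2*J) = 2*J*(-4 + J))
d(g)*z(j(-3, 3), -9) = (2*10*(-4 + 10))*(1/25) = (2*10*6)*(1/25) = 120*(1/25) = 24/5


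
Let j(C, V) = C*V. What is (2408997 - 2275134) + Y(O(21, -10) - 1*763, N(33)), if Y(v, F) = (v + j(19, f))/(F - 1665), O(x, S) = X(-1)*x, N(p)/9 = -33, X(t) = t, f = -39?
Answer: 262640731/1962 ≈ 1.3386e+5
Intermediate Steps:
N(p) = -297 (N(p) = 9*(-33) = -297)
O(x, S) = -x
Y(v, F) = (-741 + v)/(-1665 + F) (Y(v, F) = (v + 19*(-39))/(F - 1665) = (v - 741)/(-1665 + F) = (-741 + v)/(-1665 + F))
(2408997 - 2275134) + Y(O(21, -10) - 1*763, N(33)) = (2408997 - 2275134) + (-741 + (-1*21 - 1*763))/(-1665 - 297) = 133863 + (-741 + (-21 - 763))/(-1962) = 133863 - (-741 - 784)/1962 = 133863 - 1/1962*(-1525) = 133863 + 1525/1962 = 262640731/1962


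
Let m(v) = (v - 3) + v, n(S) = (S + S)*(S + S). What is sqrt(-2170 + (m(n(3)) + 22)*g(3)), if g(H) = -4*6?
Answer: I*sqrt(4354) ≈ 65.985*I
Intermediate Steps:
g(H) = -24
n(S) = 4*S**2 (n(S) = (2*S)*(2*S) = 4*S**2)
m(v) = -3 + 2*v (m(v) = (-3 + v) + v = -3 + 2*v)
sqrt(-2170 + (m(n(3)) + 22)*g(3)) = sqrt(-2170 + ((-3 + 2*(4*3**2)) + 22)*(-24)) = sqrt(-2170 + ((-3 + 2*(4*9)) + 22)*(-24)) = sqrt(-2170 + ((-3 + 2*36) + 22)*(-24)) = sqrt(-2170 + ((-3 + 72) + 22)*(-24)) = sqrt(-2170 + (69 + 22)*(-24)) = sqrt(-2170 + 91*(-24)) = sqrt(-2170 - 2184) = sqrt(-4354) = I*sqrt(4354)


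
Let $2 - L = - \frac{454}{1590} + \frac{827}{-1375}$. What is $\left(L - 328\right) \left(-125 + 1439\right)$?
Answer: $- \frac{31132090416}{72875} \approx -4.272 \cdot 10^{5}$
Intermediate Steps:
$L = \frac{631168}{218625}$ ($L = 2 - \left(- \frac{454}{1590} + \frac{827}{-1375}\right) = 2 - \left(\left(-454\right) \frac{1}{1590} + 827 \left(- \frac{1}{1375}\right)\right) = 2 - \left(- \frac{227}{795} - \frac{827}{1375}\right) = 2 - - \frac{193918}{218625} = 2 + \frac{193918}{218625} = \frac{631168}{218625} \approx 2.887$)
$\left(L - 328\right) \left(-125 + 1439\right) = \left(\frac{631168}{218625} - 328\right) \left(-125 + 1439\right) = \left(- \frac{71077832}{218625}\right) 1314 = - \frac{31132090416}{72875}$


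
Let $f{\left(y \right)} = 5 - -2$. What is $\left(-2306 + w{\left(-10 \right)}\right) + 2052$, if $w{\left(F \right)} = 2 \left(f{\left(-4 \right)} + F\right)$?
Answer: $-260$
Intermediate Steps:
$f{\left(y \right)} = 7$ ($f{\left(y \right)} = 5 + 2 = 7$)
$w{\left(F \right)} = 14 + 2 F$ ($w{\left(F \right)} = 2 \left(7 + F\right) = 14 + 2 F$)
$\left(-2306 + w{\left(-10 \right)}\right) + 2052 = \left(-2306 + \left(14 + 2 \left(-10\right)\right)\right) + 2052 = \left(-2306 + \left(14 - 20\right)\right) + 2052 = \left(-2306 - 6\right) + 2052 = -2312 + 2052 = -260$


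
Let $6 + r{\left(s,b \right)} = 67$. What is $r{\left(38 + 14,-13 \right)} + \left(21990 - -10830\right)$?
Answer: $32881$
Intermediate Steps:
$r{\left(s,b \right)} = 61$ ($r{\left(s,b \right)} = -6 + 67 = 61$)
$r{\left(38 + 14,-13 \right)} + \left(21990 - -10830\right) = 61 + \left(21990 - -10830\right) = 61 + \left(21990 + 10830\right) = 61 + 32820 = 32881$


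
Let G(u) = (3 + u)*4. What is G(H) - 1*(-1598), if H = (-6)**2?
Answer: 1754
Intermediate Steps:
H = 36
G(u) = 12 + 4*u
G(H) - 1*(-1598) = (12 + 4*36) - 1*(-1598) = (12 + 144) + 1598 = 156 + 1598 = 1754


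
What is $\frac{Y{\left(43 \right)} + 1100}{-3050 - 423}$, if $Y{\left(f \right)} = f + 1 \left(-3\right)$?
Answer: $- \frac{1140}{3473} \approx -0.32825$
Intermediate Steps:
$Y{\left(f \right)} = -3 + f$ ($Y{\left(f \right)} = f - 3 = -3 + f$)
$\frac{Y{\left(43 \right)} + 1100}{-3050 - 423} = \frac{\left(-3 + 43\right) + 1100}{-3050 - 423} = \frac{40 + 1100}{-3473} = 1140 \left(- \frac{1}{3473}\right) = - \frac{1140}{3473}$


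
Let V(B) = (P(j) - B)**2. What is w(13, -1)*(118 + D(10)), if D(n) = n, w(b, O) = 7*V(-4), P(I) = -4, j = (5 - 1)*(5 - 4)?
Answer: 0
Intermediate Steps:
j = 4 (j = 4*1 = 4)
V(B) = (-4 - B)**2
w(b, O) = 0 (w(b, O) = 7*(4 - 4)**2 = 7*0**2 = 7*0 = 0)
w(13, -1)*(118 + D(10)) = 0*(118 + 10) = 0*128 = 0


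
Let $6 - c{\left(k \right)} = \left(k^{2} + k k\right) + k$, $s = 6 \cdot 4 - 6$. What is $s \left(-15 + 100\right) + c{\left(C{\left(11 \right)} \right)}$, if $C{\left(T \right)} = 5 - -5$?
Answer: $1326$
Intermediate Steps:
$s = 18$ ($s = 24 - 6 = 18$)
$C{\left(T \right)} = 10$ ($C{\left(T \right)} = 5 + 5 = 10$)
$c{\left(k \right)} = 6 - k - 2 k^{2}$ ($c{\left(k \right)} = 6 - \left(\left(k^{2} + k k\right) + k\right) = 6 - \left(\left(k^{2} + k^{2}\right) + k\right) = 6 - \left(2 k^{2} + k\right) = 6 - \left(k + 2 k^{2}\right) = 6 - k - 2 k^{2}$)
$s \left(-15 + 100\right) + c{\left(C{\left(11 \right)} \right)} = 18 \left(-15 + 100\right) - \left(4 + 200\right) = 18 \cdot 85 - 204 = 1530 - 204 = 1326$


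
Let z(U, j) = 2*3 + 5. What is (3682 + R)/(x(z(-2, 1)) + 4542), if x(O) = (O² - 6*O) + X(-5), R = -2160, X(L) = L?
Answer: 761/2296 ≈ 0.33145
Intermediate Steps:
z(U, j) = 11 (z(U, j) = 6 + 5 = 11)
x(O) = -5 + O² - 6*O (x(O) = (O² - 6*O) - 5 = -5 + O² - 6*O)
(3682 + R)/(x(z(-2, 1)) + 4542) = (3682 - 2160)/((-5 + 11² - 6*11) + 4542) = 1522/((-5 + 121 - 66) + 4542) = 1522/(50 + 4542) = 1522/4592 = 1522*(1/4592) = 761/2296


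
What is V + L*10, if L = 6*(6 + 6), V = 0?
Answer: 720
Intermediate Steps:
L = 72 (L = 6*12 = 72)
V + L*10 = 0 + 72*10 = 0 + 720 = 720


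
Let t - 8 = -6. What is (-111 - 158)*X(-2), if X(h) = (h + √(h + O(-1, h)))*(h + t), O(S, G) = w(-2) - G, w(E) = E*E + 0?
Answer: 0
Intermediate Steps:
w(E) = E² (w(E) = E² + 0 = E²)
t = 2 (t = 8 - 6 = 2)
O(S, G) = 4 - G (O(S, G) = (-2)² - G = 4 - G)
X(h) = (2 + h)² (X(h) = (h + √(h + (4 - h)))*(h + 2) = (h + √4)*(2 + h) = (h + 2)*(2 + h) = (2 + h)*(2 + h) = (2 + h)²)
(-111 - 158)*X(-2) = (-111 - 158)*(4 + (-2)² + 4*(-2)) = -269*(4 + 4 - 8) = -269*0 = 0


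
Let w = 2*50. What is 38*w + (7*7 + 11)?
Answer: 3860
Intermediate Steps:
w = 100
38*w + (7*7 + 11) = 38*100 + (7*7 + 11) = 3800 + (49 + 11) = 3800 + 60 = 3860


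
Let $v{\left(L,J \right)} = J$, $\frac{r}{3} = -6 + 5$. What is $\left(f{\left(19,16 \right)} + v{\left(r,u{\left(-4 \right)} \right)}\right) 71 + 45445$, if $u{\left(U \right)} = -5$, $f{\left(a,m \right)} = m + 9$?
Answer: $46865$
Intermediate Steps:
$f{\left(a,m \right)} = 9 + m$
$r = -3$ ($r = 3 \left(-6 + 5\right) = 3 \left(-1\right) = -3$)
$\left(f{\left(19,16 \right)} + v{\left(r,u{\left(-4 \right)} \right)}\right) 71 + 45445 = \left(\left(9 + 16\right) - 5\right) 71 + 45445 = \left(25 - 5\right) 71 + 45445 = 20 \cdot 71 + 45445 = 1420 + 45445 = 46865$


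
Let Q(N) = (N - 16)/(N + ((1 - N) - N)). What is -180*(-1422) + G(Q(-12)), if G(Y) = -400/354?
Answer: 45304720/177 ≈ 2.5596e+5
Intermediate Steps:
Q(N) = (-16 + N)/(1 - N) (Q(N) = (-16 + N)/(N + (1 - 2*N)) = (-16 + N)/(1 - N))
G(Y) = -200/177 (G(Y) = -400*1/354 = -200/177)
-180*(-1422) + G(Q(-12)) = -180*(-1422) - 200/177 = 255960 - 200/177 = 45304720/177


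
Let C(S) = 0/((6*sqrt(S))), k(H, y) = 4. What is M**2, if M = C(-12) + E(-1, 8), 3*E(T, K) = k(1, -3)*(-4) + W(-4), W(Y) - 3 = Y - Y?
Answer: 169/9 ≈ 18.778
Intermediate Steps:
W(Y) = 3 (W(Y) = 3 + (Y - Y) = 3 + 0 = 3)
E(T, K) = -13/3 (E(T, K) = (4*(-4) + 3)/3 = (-16 + 3)/3 = (1/3)*(-13) = -13/3)
C(S) = 0 (C(S) = 0*(1/(6*sqrt(S))) = 0)
M = -13/3 (M = 0 - 13/3 = -13/3 ≈ -4.3333)
M**2 = (-13/3)**2 = 169/9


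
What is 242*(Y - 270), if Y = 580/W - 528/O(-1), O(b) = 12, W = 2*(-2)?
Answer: -111078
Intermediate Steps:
W = -4
Y = -189 (Y = 580/(-4) - 528/12 = 580*(-¼) - 528*1/12 = -145 - 44 = -189)
242*(Y - 270) = 242*(-189 - 270) = 242*(-459) = -111078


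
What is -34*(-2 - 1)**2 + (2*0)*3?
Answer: -306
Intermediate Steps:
-34*(-2 - 1)**2 + (2*0)*3 = -34*(-3)**2 + 0*3 = -34*9 + 0 = -306 + 0 = -306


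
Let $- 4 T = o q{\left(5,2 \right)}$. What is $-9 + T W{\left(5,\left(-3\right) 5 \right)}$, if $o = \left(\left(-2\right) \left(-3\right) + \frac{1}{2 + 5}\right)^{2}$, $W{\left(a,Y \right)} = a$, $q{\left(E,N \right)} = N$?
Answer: $- \frac{10127}{98} \approx -103.34$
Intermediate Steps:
$o = \frac{1849}{49}$ ($o = \left(6 + \frac{1}{7}\right)^{2} = \left(\frac{43}{7}\right)^{2} = \frac{1849}{49} \approx 37.735$)
$T = - \frac{1849}{98}$ ($T = - \frac{\frac{1849}{49} \cdot 2}{4} = \left(- \frac{1}{4}\right) \frac{3698}{49} = - \frac{1849}{98} \approx -18.867$)
$-9 + T W{\left(5,\left(-3\right) 5 \right)} = -9 - \frac{9245}{98} = - \frac{10127}{98}$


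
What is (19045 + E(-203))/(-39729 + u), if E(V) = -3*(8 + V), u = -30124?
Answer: -19630/69853 ≈ -0.28102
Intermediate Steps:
E(V) = -24 - 3*V
(19045 + E(-203))/(-39729 + u) = (19045 + (-24 - 3*(-203)))/(-39729 - 30124) = (19045 + (-24 + 609))/(-69853) = (19045 + 585)*(-1/69853) = 19630*(-1/69853) = -19630/69853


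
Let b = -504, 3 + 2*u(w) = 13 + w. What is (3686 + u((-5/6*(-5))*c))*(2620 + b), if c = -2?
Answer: 23404018/3 ≈ 7.8013e+6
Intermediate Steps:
u(w) = 5 + w/2 (u(w) = -3/2 + (13 + w)/2 = -3/2 + (13/2 + w/2) = 5 + w/2)
(3686 + u((-5/6*(-5))*c))*(2620 + b) = (3686 + (5 + ((-5/6*(-5))*(-2))/2))*(2620 - 504) = (3686 + (5 + ((-5*1/6*(-5))*(-2))/2))*2116 = (3686 + (5 + (-5/6*(-5)*(-2))/2))*2116 = (3686 + (5 + ((25/6)*(-2))/2))*2116 = (3686 + (5 + (1/2)*(-25/3)))*2116 = (3686 + (5 - 25/6))*2116 = (3686 + 5/6)*2116 = (22121/6)*2116 = 23404018/3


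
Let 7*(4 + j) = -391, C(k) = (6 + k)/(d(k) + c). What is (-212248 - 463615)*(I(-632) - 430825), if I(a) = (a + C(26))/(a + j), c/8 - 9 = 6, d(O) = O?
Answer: 102942800083453605/353539 ≈ 2.9118e+11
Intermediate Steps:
c = 120 (c = 72 + 8*6 = 72 + 48 = 120)
C(k) = (6 + k)/(120 + k) (C(k) = (6 + k)/(k + 120) = (6 + k)/(120 + k))
j = -419/7 (j = -4 + (⅐)*(-391) = -4 - 391/7 = -419/7 ≈ -59.857)
I(a) = (16/73 + a)/(-419/7 + a) (I(a) = (a + (6 + 26)/(120 + 26))/(a - 419/7) = (a + 32/146)/(-419/7 + a) = (a + (1/146)*32)/(-419/7 + a) = (a + 16/73)/(-419/7 + a) = (16/73 + a)/(-419/7 + a))
(-212248 - 463615)*(I(-632) - 430825) = (-212248 - 463615)*(7*(16 + 73*(-632))/(73*(-419 + 7*(-632))) - 430825) = -675863*(7*(16 - 46136)/(73*(-419 - 4424)) - 430825) = -675863*((7/73)*(-46120)/(-4843) - 430825) = -675863*((7/73)*(-1/4843)*(-46120) - 430825) = -675863*(322840/353539 - 430825) = -675863*(-152313116835/353539) = 102942800083453605/353539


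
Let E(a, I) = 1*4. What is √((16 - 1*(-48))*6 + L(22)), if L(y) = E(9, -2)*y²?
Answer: 4*√145 ≈ 48.166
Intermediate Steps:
E(a, I) = 4
L(y) = 4*y²
√((16 - 1*(-48))*6 + L(22)) = √((16 - 1*(-48))*6 + 4*22²) = √((16 + 48)*6 + 4*484) = √(64*6 + 1936) = √(384 + 1936) = √2320 = 4*√145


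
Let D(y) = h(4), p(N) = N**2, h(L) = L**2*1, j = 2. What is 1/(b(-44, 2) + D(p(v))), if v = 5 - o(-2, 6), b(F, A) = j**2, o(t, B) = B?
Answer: 1/20 ≈ 0.050000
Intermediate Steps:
b(F, A) = 4 (b(F, A) = 2**2 = 4)
h(L) = L**2
v = -1 (v = 5 - 1*6 = 5 - 6 = -1)
D(y) = 16 (D(y) = 4**2 = 16)
1/(b(-44, 2) + D(p(v))) = 1/(4 + 16) = 1/20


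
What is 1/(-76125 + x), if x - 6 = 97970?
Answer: 1/21851 ≈ 4.5764e-5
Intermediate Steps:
x = 97976 (x = 6 + 97970 = 97976)
1/(-76125 + x) = 1/(-76125 + 97976) = 1/21851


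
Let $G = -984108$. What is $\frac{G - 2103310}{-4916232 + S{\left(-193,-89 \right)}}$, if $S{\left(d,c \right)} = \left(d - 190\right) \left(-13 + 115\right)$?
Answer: $\frac{1543709}{2477649} \approx 0.62305$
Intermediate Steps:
$S{\left(d,c \right)} = -19380 + 102 d$ ($S{\left(d,c \right)} = \left(-190 + d\right) 102 = -19380 + 102 d$)
$\frac{G - 2103310}{-4916232 + S{\left(-193,-89 \right)}} = \frac{-984108 - 2103310}{-4916232 + \left(-19380 + 102 \left(-193\right)\right)} = - \frac{3087418}{-4916232 - 39066} = - \frac{3087418}{-4955298} = \left(-3087418\right) \left(- \frac{1}{4955298}\right) = \frac{1543709}{2477649}$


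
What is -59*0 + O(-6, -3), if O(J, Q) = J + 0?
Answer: -6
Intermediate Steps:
O(J, Q) = J
-59*0 + O(-6, -3) = -59*0 - 6 = 0 - 6 = -6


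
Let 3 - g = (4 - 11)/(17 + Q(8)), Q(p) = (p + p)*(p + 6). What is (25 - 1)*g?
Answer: 17520/241 ≈ 72.697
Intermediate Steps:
Q(p) = 2*p*(6 + p) (Q(p) = (2*p)*(6 + p) = 2*p*(6 + p))
g = 730/241 (g = 3 - (4 - 11)/(17 + 2*8*(6 + 8)) = 3 - (-7)/(17 + 2*8*14) = 3 - (-7)/(17 + 224) = 3 - (-7)/241 = 3 - 1*(-7/241) = 3 + 7/241 = 730/241 ≈ 3.0290)
(25 - 1)*g = (25 - 1)*(730/241) = 24*(730/241) = 17520/241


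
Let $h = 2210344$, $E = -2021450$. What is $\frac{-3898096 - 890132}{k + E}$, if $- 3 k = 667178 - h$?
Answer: $\frac{3591171}{1130296} \approx 3.1772$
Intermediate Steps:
$k = \frac{1543166}{3}$ ($k = - \frac{667178 - 2210344}{3} = \left(- \frac{1}{3}\right) \left(-1543166\right) = \frac{1543166}{3} \approx 5.1439 \cdot 10^{5}$)
$\frac{-3898096 - 890132}{k + E} = \frac{-3898096 - 890132}{\frac{1543166}{3} - 2021450} = - \frac{4788228}{- \frac{4521184}{3}} = \left(-4788228\right) \left(- \frac{3}{4521184}\right) = \frac{3591171}{1130296}$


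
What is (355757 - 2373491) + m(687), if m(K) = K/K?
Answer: -2017733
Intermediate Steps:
m(K) = 1
(355757 - 2373491) + m(687) = (355757 - 2373491) + 1 = -2017734 + 1 = -2017733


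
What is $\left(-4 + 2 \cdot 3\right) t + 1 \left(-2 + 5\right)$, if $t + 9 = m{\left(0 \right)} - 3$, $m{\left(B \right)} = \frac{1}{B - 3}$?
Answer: $- \frac{65}{3} \approx -21.667$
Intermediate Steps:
$m{\left(B \right)} = \frac{1}{-3 + B}$
$t = - \frac{37}{3}$ ($t = -9 + \left(\frac{1}{-3 + 0} - 3\right) = -9 - \left(3 - \frac{1}{-3}\right) = -9 - \frac{10}{3} = - \frac{37}{3} \approx -12.333$)
$\left(-4 + 2 \cdot 3\right) t + 1 \left(-2 + 5\right) = \left(-4 + 2 \cdot 3\right) \left(- \frac{37}{3}\right) + 1 \left(-2 + 5\right) = \left(-4 + 6\right) \left(- \frac{37}{3}\right) + 1 \cdot 3 = 2 \left(- \frac{37}{3}\right) + 3 = - \frac{74}{3} + 3 = - \frac{65}{3}$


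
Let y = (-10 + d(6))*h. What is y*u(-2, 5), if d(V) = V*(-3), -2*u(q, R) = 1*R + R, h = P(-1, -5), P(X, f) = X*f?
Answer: 700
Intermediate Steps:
h = 5 (h = -1*(-5) = 5)
u(q, R) = -R (u(q, R) = -(1*R + R)/2 = -(R + R)/2 = -R)
d(V) = -3*V
y = -140 (y = (-10 - 3*6)*5 = (-10 - 18)*5 = -28*5 = -140)
y*u(-2, 5) = -(-140)*5 = -140*(-5) = 700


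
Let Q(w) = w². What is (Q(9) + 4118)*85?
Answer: 356915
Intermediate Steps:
(Q(9) + 4118)*85 = (9² + 4118)*85 = (81 + 4118)*85 = 4199*85 = 356915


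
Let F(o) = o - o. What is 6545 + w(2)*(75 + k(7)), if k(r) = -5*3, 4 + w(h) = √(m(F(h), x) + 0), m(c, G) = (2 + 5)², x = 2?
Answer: 6725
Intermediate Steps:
F(o) = 0
m(c, G) = 49 (m(c, G) = 7² = 49)
w(h) = 3 (w(h) = -4 + √(49 + 0) = -4 + √49 = -4 + 7 = 3)
k(r) = -15
6545 + w(2)*(75 + k(7)) = 6545 + 3*(75 - 15) = 6545 + 3*60 = 6545 + 180 = 6725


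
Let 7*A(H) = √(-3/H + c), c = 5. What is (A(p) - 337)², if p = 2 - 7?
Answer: 3974919/35 - 1348*√35/35 ≈ 1.1334e+5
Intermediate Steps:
p = -5
A(H) = √(5 - 3/H)/7 (A(H) = √(-3/H + 5)/7 = √(5 - 3/H)/7)
(A(p) - 337)² = (√(5 - 3/(-5))/7 - 337)² = (√(5 - 3*(-⅕))/7 - 337)² = (√(5 + ⅗)/7 - 337)² = (√(28/5)/7 - 337)² = ((2*√35/5)/7 - 337)² = (2*√35/35 - 337)² = (-337 + 2*√35/35)²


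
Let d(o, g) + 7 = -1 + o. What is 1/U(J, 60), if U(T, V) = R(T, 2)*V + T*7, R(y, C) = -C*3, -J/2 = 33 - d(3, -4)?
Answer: -1/892 ≈ -0.0011211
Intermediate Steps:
d(o, g) = -8 + o (d(o, g) = -7 + (-1 + o) = -8 + o)
J = -76 (J = -2*(33 - (-8 + 3)) = -2*(33 - 1*(-5)) = -2*(33 + 5) = -2*38 = -76)
R(y, C) = -3*C
U(T, V) = -6*V + 7*T (U(T, V) = (-3*2)*V + T*7 = -6*V + 7*T)
1/U(J, 60) = 1/(-6*60 + 7*(-76)) = 1/(-360 - 532) = 1/(-892) = -1/892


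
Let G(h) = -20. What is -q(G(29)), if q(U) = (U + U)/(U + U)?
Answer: -1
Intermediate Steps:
q(U) = 1 (q(U) = (2*U)/((2*U)) = (2*U)*(1/(2*U)) = 1)
-q(G(29)) = -1*1 = -1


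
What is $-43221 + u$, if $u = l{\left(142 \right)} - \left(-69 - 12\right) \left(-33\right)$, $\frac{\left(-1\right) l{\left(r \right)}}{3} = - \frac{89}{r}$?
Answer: $- \frac{6516681}{142} \approx -45892.0$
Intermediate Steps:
$l{\left(r \right)} = \frac{267}{r}$ ($l{\left(r \right)} = - 3 \left(- \frac{89}{r}\right) = \frac{267}{r}$)
$u = - \frac{379299}{142}$ ($u = \frac{267}{142} - \left(-69 - 12\right) \left(-33\right) = 267 \cdot \frac{1}{142} - \left(-81\right) \left(-33\right) = \frac{267}{142} - 2673 = - \frac{379299}{142} \approx -2671.1$)
$-43221 + u = -43221 - \frac{379299}{142} = - \frac{6516681}{142}$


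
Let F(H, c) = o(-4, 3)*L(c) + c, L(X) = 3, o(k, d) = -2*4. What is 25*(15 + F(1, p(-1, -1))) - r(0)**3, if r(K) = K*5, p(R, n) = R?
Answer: -250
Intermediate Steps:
o(k, d) = -8
r(K) = 5*K
F(H, c) = -24 + c (F(H, c) = -8*3 + c = -24 + c)
25*(15 + F(1, p(-1, -1))) - r(0)**3 = 25*(15 + (-24 - 1)) - (5*0)**3 = 25*(15 - 25) - 1*0**3 = 25*(-10) - 1*0 = -250 + 0 = -250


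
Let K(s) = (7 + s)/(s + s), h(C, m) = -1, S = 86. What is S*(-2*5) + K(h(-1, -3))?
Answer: -863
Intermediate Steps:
K(s) = (7 + s)/(2*s) (K(s) = (7 + s)/((2*s)) = (7 + s)*(1/(2*s)) = (7 + s)/(2*s))
S*(-2*5) + K(h(-1, -3)) = 86*(-2*5) + (½)*(7 - 1)/(-1) = 86*(-10) + (½)*(-1)*6 = -860 - 3 = -863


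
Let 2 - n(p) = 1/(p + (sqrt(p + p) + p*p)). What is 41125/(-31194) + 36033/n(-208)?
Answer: 154336396330392673/8566919114670 - 48044*I*sqrt(26)/2471701995 ≈ 18015.0 - 9.9113e-5*I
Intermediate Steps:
n(p) = 2 - 1/(p + p**2 + sqrt(2)*sqrt(p)) (n(p) = 2 - 1/(p + (sqrt(p + p) + p*p)) = 2 - 1/(p + (sqrt(2*p) + p**2)) = 2 - 1/(p + (sqrt(2)*sqrt(p) + p**2)) = 2 - 1/(p + (p**2 + sqrt(2)*sqrt(p))) = 2 - 1/(p + p**2 + sqrt(2)*sqrt(p)))
41125/(-31194) + 36033/n(-208) = 41125/(-31194) + 36033/(((-1 + 2*(-208) + 2*(-208)**2 + 2*sqrt(2)*sqrt(-208))/(-208 + (-208)**2 + sqrt(2)*sqrt(-208)))) = 41125*(-1/31194) + 36033/(((-1 - 416 + 2*43264 + 2*sqrt(2)*(4*I*sqrt(13)))/(-208 + 43264 + sqrt(2)*(4*I*sqrt(13))))) = -41125/31194 + 36033/(((-1 - 416 + 86528 + 8*I*sqrt(26))/(-208 + 43264 + 4*I*sqrt(26)))) = -41125/31194 + 36033/(((86111 + 8*I*sqrt(26))/(43056 + 4*I*sqrt(26)))) = -41125/31194 + 36033*((43056 + 4*I*sqrt(26))/(86111 + 8*I*sqrt(26))) = -41125/31194 + 36033*(43056 + 4*I*sqrt(26))/(86111 + 8*I*sqrt(26))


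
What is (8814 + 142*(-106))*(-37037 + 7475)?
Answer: 184407756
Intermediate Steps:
(8814 + 142*(-106))*(-37037 + 7475) = (8814 - 15052)*(-29562) = -6238*(-29562) = 184407756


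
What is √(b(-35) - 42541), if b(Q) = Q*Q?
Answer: 2*I*√10329 ≈ 203.26*I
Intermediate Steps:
b(Q) = Q²
√(b(-35) - 42541) = √((-35)² - 42541) = √(1225 - 42541) = √(-41316) = 2*I*√10329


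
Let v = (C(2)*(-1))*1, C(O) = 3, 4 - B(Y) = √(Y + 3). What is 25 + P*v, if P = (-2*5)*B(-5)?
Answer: 145 - 30*I*√2 ≈ 145.0 - 42.426*I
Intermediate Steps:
B(Y) = 4 - √(3 + Y) (B(Y) = 4 - √(Y + 3) = 4 - √(3 + Y))
P = -40 + 10*I*√2 (P = (-2*5)*(4 - √(3 - 5)) = -10*(4 - √(-2)) = -10*(4 - I*√2) = -40 + 10*I*√2 ≈ -40.0 + 14.142*I)
v = -3 (v = (3*(-1))*1 = -3*1 = -3)
25 + P*v = 25 + (-40 + 10*I*√2)*(-3) = 25 + (120 - 30*I*√2) = 145 - 30*I*√2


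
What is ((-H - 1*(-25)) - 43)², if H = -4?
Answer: 196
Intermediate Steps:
((-H - 1*(-25)) - 43)² = ((-1*(-4) - 1*(-25)) - 43)² = ((4 + 25) - 43)² = (29 - 43)² = (-14)² = 196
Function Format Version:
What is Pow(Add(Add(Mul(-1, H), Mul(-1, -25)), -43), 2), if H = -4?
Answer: 196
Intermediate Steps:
Pow(Add(Add(Mul(-1, H), Mul(-1, -25)), -43), 2) = Pow(Add(Add(Mul(-1, -4), Mul(-1, -25)), -43), 2) = Pow(Add(Add(4, 25), -43), 2) = Pow(Add(29, -43), 2) = Pow(-14, 2) = 196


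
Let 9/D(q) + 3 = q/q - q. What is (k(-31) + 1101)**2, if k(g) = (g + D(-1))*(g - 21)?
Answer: 10118761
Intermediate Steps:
D(q) = 9/(-2 - q) (D(q) = 9/(-3 + (q/q - q)) = 9/(-3 + (1 - q)) = 9/(-2 - q))
k(g) = (-21 + g)*(-9 + g) (k(g) = (g - 9/(2 - 1))*(g - 21) = (g - 9/1)*(-21 + g) = (g - 9*1)*(-21 + g) = (g - 9)*(-21 + g) = (-9 + g)*(-21 + g) = (-21 + g)*(-9 + g))
(k(-31) + 1101)**2 = ((189 + (-31)**2 - 30*(-31)) + 1101)**2 = ((189 + 961 + 930) + 1101)**2 = (2080 + 1101)**2 = 3181**2 = 10118761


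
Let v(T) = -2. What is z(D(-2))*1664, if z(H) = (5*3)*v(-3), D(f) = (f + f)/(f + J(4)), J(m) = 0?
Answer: -49920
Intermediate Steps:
D(f) = 2 (D(f) = (f + f)/(f + 0) = (2*f)/f = 2)
z(H) = -30 (z(H) = (5*3)*(-2) = 15*(-2) = -30)
z(D(-2))*1664 = -30*1664 = -49920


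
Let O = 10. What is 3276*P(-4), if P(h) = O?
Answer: 32760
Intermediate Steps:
P(h) = 10
3276*P(-4) = 3276*10 = 32760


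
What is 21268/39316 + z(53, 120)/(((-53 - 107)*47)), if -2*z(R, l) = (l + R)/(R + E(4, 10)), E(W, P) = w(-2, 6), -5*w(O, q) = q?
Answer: 4144026241/7657498688 ≈ 0.54117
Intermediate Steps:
w(O, q) = -q/5
E(W, P) = -6/5 (E(W, P) = -⅕*6 = -6/5)
z(R, l) = -(R + l)/(2*(-6/5 + R)) (z(R, l) = -(l + R)/(2*(R - 6/5)) = -(R + l)/(2*(-6/5 + R)))
21268/39316 + z(53, 120)/(((-53 - 107)*47)) = 21268/39316 + (5*(-1*53 - 1*120)/(2*(-6 + 5*53)))/(((-53 - 107)*47)) = 21268*(1/39316) + (5*(-53 - 120)/(2*(-6 + 265)))/((-160*47)) = 5317/9829 + ((5/2)*(-173)/259)/(-7520) = 5317/9829 + ((5/2)*(1/259)*(-173))*(-1/7520) = 5317/9829 - 865/518*(-1/7520) = 5317/9829 + 173/779072 = 4144026241/7657498688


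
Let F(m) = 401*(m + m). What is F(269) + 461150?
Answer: 676888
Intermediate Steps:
F(m) = 802*m (F(m) = 401*(2*m) = 802*m)
F(269) + 461150 = 802*269 + 461150 = 215738 + 461150 = 676888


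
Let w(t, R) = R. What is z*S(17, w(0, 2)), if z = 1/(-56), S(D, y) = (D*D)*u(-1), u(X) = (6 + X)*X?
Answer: 1445/56 ≈ 25.804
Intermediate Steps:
u(X) = X*(6 + X)
S(D, y) = -5*D² (S(D, y) = (D*D)*(-(6 - 1)) = D²*(-1*5) = D²*(-5) = -5*D²)
z = -1/56 ≈ -0.017857
z*S(17, w(0, 2)) = -(-5)*17²/56 = -(-5)*289/56 = -1/56*(-1445) = 1445/56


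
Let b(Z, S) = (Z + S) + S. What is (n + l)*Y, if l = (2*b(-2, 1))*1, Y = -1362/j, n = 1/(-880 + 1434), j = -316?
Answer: 681/87532 ≈ 0.0077800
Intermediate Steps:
n = 1/554 ≈ 0.0018051
Y = 681/158 (Y = -1362/(-316) = -1362*(-1/316) = 681/158 ≈ 4.3101)
b(Z, S) = Z + 2*S (b(Z, S) = (S + Z) + S = Z + 2*S)
l = 0 (l = (2*(-2 + 2*1))*1 = (2*(-2 + 2))*1 = (2*0)*1 = 0*1 = 0)
(n + l)*Y = (1/554 + 0)*(681/158) = (1/554)*(681/158) = 681/87532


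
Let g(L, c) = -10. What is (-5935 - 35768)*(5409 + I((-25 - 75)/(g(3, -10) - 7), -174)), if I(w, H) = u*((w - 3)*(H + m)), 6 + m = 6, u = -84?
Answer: -33701737311/17 ≈ -1.9825e+9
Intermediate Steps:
m = 0 (m = -6 + 6 = 0)
I(w, H) = -84*H*(-3 + w) (I(w, H) = -84*(w - 3)*(H + 0) = -84*(-3 + w)*H = -84*H*(-3 + w))
(-5935 - 35768)*(5409 + I((-25 - 75)/(g(3, -10) - 7), -174)) = (-5935 - 35768)*(5409 + 84*(-174)*(3 - (-25 - 75)/(-10 - 7))) = -41703*(5409 + 84*(-174)*(3 - (-100)/(-17))) = -41703*(5409 + 84*(-174)*(3 - (-100)*(-1)/17)) = -41703*(5409 + 84*(-174)*(3 - 1*100/17)) = -41703*(5409 + 84*(-174)*(3 - 100/17)) = -41703*(5409 + 84*(-174)*(-49/17)) = -41703*(5409 + 716184/17) = -41703*808137/17 = -33701737311/17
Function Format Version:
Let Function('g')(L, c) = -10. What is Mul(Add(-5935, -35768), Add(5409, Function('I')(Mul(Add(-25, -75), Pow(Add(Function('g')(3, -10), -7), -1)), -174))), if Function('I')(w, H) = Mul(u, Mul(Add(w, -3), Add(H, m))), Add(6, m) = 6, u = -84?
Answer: Rational(-33701737311, 17) ≈ -1.9825e+9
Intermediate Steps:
m = 0 (m = Add(-6, 6) = 0)
Function('I')(w, H) = Mul(-84, H, Add(-3, w)) (Function('I')(w, H) = Mul(-84, Mul(Add(w, -3), Add(H, 0))) = Mul(-84, Mul(Add(-3, w), H)) = Mul(-84, Mul(H, Add(-3, w))) = Mul(-84, H, Add(-3, w)))
Mul(Add(-5935, -35768), Add(5409, Function('I')(Mul(Add(-25, -75), Pow(Add(Function('g')(3, -10), -7), -1)), -174))) = Mul(Add(-5935, -35768), Add(5409, Mul(84, -174, Add(3, Mul(-1, Mul(Add(-25, -75), Pow(Add(-10, -7), -1))))))) = Mul(-41703, Add(5409, Mul(84, -174, Add(3, Mul(-1, Mul(-100, Pow(-17, -1))))))) = Mul(-41703, Add(5409, Mul(84, -174, Add(3, Mul(-1, Mul(-100, Rational(-1, 17))))))) = Mul(-41703, Add(5409, Mul(84, -174, Add(3, Mul(-1, Rational(100, 17)))))) = Mul(-41703, Add(5409, Mul(84, -174, Add(3, Rational(-100, 17))))) = Mul(-41703, Add(5409, Mul(84, -174, Rational(-49, 17)))) = Mul(-41703, Add(5409, Rational(716184, 17))) = Mul(-41703, Rational(808137, 17)) = Rational(-33701737311, 17)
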